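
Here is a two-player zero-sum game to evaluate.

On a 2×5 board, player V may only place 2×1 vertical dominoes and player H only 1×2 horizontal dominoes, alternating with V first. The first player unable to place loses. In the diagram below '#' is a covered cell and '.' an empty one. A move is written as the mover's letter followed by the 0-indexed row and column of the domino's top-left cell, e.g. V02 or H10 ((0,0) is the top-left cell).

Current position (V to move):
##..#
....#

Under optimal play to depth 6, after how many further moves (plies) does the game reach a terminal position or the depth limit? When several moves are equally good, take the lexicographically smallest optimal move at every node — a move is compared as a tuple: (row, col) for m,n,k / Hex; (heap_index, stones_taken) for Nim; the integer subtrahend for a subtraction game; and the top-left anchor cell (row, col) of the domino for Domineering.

ply 1, V at ##..#/....# | V02=+1→###.#/..#.#*; V03=-1→##.##/...##
ply 2, H at ###.#/..#.# | H10=-1→###.#/###.#*
ply 3, V at ###.#/###.# | V03=+1→#####/#####*
ply 4: #####/##### is terminal -1 (H); from ##..#/....# depth 6

PV length from [##..#/....#]: 3 plies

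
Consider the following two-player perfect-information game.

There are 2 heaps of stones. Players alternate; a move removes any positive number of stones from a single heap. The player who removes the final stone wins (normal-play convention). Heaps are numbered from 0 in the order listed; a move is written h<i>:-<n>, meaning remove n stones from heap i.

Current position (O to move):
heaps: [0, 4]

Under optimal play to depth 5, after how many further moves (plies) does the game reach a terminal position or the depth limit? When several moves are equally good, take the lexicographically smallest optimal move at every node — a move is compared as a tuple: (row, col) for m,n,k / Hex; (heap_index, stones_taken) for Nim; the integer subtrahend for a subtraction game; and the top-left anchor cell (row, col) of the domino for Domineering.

[(0,4)] O move#1: h1:-1:-1/(0,3), h1:-2:-1/(0,2), h1:-3:-1/(0,1), h1:-4:+1/(0,0)*
[(0,0)] end (terminal -1, X#2); searched (0,4) to 5

PV length from [(0,4)]: 1 ply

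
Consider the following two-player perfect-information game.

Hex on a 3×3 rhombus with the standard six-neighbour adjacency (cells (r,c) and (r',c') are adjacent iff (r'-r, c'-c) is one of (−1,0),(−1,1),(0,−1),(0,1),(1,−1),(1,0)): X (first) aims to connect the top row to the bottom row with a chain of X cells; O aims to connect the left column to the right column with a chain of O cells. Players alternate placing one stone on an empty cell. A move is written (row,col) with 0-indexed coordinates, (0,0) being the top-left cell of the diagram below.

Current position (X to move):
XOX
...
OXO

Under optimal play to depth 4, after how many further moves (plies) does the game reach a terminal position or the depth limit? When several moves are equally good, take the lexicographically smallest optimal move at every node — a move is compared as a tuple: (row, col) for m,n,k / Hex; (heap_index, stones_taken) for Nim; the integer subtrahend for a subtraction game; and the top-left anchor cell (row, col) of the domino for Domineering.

ply 1, X at XOX/.../OXO | (1,0)=+1→XOX/X../OXO*; (1,1)=+1→XOX/.X./OXO; (1,2)=+1→XOX/..X/OXO
ply 2, O at XOX/X../OXO | (1,1)=-1→XOX/XO./OXO*; (1,2)=-1→XOX/X.O/OXO
ply 3, X at XOX/XO./OXO | (1,2)=+1→XOX/XOX/OXO*
ply 4: XOX/XOX/OXO is terminal -1 (O); from XOX/.../OXO depth 4

PV length from [XOX/.../OXO]: 3 plies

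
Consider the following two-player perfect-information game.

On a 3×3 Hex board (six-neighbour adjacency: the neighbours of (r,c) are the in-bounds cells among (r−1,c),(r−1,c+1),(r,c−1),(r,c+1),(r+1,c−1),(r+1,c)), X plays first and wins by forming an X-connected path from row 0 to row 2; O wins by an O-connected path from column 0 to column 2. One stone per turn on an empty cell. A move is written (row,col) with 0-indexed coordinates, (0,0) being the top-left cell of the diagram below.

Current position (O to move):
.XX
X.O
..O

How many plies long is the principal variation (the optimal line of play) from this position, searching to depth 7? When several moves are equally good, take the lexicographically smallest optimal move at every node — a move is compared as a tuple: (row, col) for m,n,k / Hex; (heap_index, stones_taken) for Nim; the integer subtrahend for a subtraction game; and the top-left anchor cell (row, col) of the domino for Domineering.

ply 1, O at .XX/X.O/..O | (0,0)=-1→OXX/X.O/..O; (1,1)=-1→.XX/XOO/..O; (2,0)=+1→.XX/X.O/O.O*; (2,1)=-1→.XX/X.O/.OO
ply 2, X at .XX/X.O/O.O | (0,0)=-1→XXX/X.O/O.O*; (1,1)=-1→.XX/XXO/O.O; (2,1)=-1→.XX/X.O/OXO
ply 3, O at XXX/X.O/O.O | (1,1)=+1→XXX/XOO/O.O*; (2,1)=+1→XXX/X.O/OOO
ply 4: XXX/XOO/O.O is terminal -1 (X); from .XX/X.O/..O depth 7

PV length from [.XX/X.O/..O]: 3 plies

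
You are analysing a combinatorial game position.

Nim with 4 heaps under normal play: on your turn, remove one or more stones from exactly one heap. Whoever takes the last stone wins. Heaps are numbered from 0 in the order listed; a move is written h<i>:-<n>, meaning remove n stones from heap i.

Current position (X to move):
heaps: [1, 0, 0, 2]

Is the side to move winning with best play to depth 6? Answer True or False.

X winning at [(1,0,0,2)]: True

p1 X@[(1,0,0,2)]: h0:-1[(0,0,0,2)]-1 h3:-1[(1,0,0,1)]+1* h3:-2[(1,0,0,0)]-1
p2 O@[(1,0,0,1)]: h0:-1[(0,0,0,1)]-1* h3:-1[(1,0,0,0)]-1
p3 X@[(0,0,0,1)]: h3:-1[(0,0,0,0)]+1*
p4 O@[(0,0,0,0)] terminal -1; root [(1,0,0,2)] d6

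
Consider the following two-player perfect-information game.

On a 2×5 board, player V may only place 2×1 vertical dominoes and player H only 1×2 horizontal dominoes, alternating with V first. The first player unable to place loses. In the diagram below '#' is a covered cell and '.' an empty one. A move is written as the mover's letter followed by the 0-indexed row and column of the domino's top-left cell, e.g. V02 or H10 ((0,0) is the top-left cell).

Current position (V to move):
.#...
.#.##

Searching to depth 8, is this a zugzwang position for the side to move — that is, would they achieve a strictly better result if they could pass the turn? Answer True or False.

ply 1, V at .#.../.#.## | V00=-1→##.../##.##; V02=+1→.##../.####*
ply 2, H at .##../.#### | H03=-1→.####/.####*
ply 3, V at .####/.#### | V00=+1→#####/#####*
ply 4: #####/##### is terminal -1 (H); from .#.../.#.## depth 8
suppose V passes — search the same position with H to move:
pass> ply 1, H at .#.../.#.## | H02=-1→.###./.#.##*; H03=-1→.#.##/.#.##
pass> ply 2, V at .###./.#.## | V00=+1→####./##.##*
pass> ply 3: ####./##.## is terminal -1 (H); from .#.../.#.## depth 8
for V: play +1, pass +1

zugzwang(.#.../.#.##, V) = False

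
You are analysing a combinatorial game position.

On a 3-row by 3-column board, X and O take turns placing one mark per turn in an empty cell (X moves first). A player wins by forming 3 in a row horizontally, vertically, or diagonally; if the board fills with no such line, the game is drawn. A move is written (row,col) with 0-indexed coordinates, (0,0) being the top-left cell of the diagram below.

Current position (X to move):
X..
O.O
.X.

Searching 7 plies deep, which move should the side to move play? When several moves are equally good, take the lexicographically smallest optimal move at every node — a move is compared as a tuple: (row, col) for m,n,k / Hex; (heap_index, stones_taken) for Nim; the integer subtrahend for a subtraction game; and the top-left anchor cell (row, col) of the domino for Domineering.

X's best at [X../O.O/.X.]: (1,1)

p1 X@[X../O.O/.X.]: (0,1)[XX./O.O/.X.]-1 (0,2)[X.X/O.O/.X.]-1 (1,1)[X../OXO/.X.]+1* (2,0)[X../O.O/XX.]-1 (2,2)[X../O.O/.XX]-1
p2 O@[X../OXO/.X.]: (0,1)[XO./OXO/.X.]-1* (0,2)[X.O/OXO/.X.]-1 (2,0)[X../OXO/OX.]-1 (2,2)[X../OXO/.XO]-1
p3 X@[XO./OXO/.X.]: (0,2)[XOX/OXO/.X.]+1* (2,0)[XO./OXO/XX.]+1 (2,2)[XO./OXO/.XX]+1
p4 O@[XOX/OXO/.X.]: (2,0)[XOX/OXO/OX.]-1* (2,2)[XOX/OXO/.XO]-1
p5 X@[XOX/OXO/OX.]: (2,2)[XOX/OXO/OXX]+1*
p6 O@[XOX/OXO/OXX] terminal -1; root [X../O.O/.X.] d7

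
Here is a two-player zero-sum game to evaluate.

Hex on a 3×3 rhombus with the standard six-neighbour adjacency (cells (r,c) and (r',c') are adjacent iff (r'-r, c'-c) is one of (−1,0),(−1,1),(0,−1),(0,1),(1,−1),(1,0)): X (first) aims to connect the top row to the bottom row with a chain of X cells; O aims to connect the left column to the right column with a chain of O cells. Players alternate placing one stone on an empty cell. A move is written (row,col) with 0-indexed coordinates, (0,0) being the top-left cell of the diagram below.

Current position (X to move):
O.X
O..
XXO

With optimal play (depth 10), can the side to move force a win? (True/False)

X winning at [O.X/O../XXO]: True

[O.X/O../XXO] X move#1: (0,1):+1/OXX/O../XXO*, (1,1):+1/O.X/OX./XXO, (1,2):+1/O.X/O.X/XXO
[OXX/O../XXO] O move#2: (1,1):-1/OXX/OO./XXO*, (1,2):-1/OXX/O.O/XXO
[OXX/OO./XXO] X move#3: (1,2):+1/OXX/OOX/XXO*
[OXX/OOX/XXO] end (terminal -1, O#4); searched O.X/O../XXO to 10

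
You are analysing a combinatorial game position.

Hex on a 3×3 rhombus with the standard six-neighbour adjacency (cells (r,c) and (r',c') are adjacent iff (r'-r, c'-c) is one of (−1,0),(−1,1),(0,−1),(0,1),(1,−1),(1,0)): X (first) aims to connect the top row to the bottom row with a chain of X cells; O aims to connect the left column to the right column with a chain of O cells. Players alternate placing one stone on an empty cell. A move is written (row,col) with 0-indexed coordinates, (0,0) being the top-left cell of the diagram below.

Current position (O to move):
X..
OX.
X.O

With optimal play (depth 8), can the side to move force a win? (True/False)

ply 1, O at X../OX./X.O | (0,1)=-1→XO./OX./X.O*; (0,2)=-1→X.O/OX./X.O; (1,2)=-1→X../OXO/X.O; (2,1)=-1→X../OX./XOO
ply 2, X at XO./OX./X.O | (0,2)=+1→XOX/OX./X.O*; (1,2)=-1→XO./OXX/X.O; (2,1)=-1→XO./OX./XXO
ply 3: XOX/OX./X.O is terminal -1 (O); from X../OX./X.O depth 8

O winning at [X../OX./X.O]: False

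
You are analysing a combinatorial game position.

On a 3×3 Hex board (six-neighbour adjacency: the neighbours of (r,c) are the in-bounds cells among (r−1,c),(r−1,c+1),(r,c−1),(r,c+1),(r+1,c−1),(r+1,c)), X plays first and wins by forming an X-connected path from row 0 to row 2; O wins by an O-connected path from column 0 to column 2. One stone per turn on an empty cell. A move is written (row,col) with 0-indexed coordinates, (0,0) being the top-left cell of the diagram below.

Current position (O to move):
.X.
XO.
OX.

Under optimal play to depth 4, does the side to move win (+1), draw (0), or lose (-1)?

p1 O@[.X./XO./OX.]: (0,0)[OX./XO./OX.]+1* (0,2)[.XO/XO./OX.]+1 (1,2)[.X./XOO/OX.]+1 (2,2)[.X./XO./OXO]+1
p2 X@[OX./XO./OX.]: (0,2)[OXX/XO./OX.]-1* (1,2)[OX./XOX/OX.]-1 (2,2)[OX./XO./OXX]-1
p3 O@[OXX/XO./OX.]: (1,2)[OXX/XOO/OX.]+1* (2,2)[OXX/XO./OXO]-1
p4 X@[OXX/XOO/OX.] terminal -1; root [.X./XO./OX.] d4

value(.X./XO./OX., O) = +1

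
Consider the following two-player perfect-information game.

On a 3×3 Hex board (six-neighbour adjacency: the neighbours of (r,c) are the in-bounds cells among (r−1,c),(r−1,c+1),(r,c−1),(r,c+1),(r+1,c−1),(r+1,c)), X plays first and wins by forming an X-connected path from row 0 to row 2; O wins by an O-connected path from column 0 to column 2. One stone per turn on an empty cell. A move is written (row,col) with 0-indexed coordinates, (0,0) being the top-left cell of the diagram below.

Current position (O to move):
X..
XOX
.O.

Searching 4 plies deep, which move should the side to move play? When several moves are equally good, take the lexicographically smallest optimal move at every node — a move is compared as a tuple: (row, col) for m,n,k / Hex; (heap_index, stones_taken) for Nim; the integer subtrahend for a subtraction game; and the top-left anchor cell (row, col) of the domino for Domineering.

O's best at [X../XOX/.O.]: (2,0)

ply 1, O at X../XOX/.O. | (0,1)=-1→XO./XOX/.O.; (0,2)=-1→X.O/XOX/.O.; (2,0)=+1→X../XOX/OO.*; (2,2)=-1→X../XOX/.OO
ply 2, X at X../XOX/OO. | (0,1)=-1→XX./XOX/OO.*; (0,2)=-1→X.X/XOX/OO.; (2,2)=-1→X../XOX/OOX
ply 3, O at XX./XOX/OO. | (0,2)=+1→XXO/XOX/OO.*; (2,2)=+1→XX./XOX/OOO
ply 4: XXO/XOX/OO. is terminal -1 (X); from X../XOX/.O. depth 4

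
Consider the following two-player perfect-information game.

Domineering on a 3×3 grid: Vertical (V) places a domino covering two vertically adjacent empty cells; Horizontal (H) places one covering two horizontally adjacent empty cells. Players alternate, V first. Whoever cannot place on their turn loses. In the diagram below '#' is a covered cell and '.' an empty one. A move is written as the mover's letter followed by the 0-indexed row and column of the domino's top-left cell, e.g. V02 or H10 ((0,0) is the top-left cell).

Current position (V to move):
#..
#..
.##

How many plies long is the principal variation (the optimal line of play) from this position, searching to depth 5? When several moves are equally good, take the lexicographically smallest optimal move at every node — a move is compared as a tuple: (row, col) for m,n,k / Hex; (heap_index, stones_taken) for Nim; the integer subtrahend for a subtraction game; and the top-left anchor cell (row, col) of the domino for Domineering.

PV length from [#../#../.##]: 1 ply

ply 1, V at #../#../.## | V01=+1→##./##./.##*; V02=+1→#.#/#.#/.##
ply 2: ##./##./.## is terminal -1 (H); from #../#../.## depth 5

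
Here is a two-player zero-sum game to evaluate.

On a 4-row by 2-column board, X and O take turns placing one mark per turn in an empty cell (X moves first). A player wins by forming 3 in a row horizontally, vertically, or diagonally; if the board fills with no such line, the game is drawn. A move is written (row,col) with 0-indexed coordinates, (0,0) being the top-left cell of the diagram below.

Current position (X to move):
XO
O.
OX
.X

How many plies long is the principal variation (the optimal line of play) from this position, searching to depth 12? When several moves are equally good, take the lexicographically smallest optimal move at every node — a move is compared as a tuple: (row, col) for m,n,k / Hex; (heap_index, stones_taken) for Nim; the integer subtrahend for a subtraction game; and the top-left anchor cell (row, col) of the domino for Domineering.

PV length from [XO/O./OX/.X]: 1 ply

[XO/O./OX/.X] X move#1: (1,1):+1/XO/OX/OX/.X*, (3,0):+0/XO/O./OX/XX
[XO/OX/OX/.X] end (terminal -1, O#2); searched XO/O./OX/.X to 12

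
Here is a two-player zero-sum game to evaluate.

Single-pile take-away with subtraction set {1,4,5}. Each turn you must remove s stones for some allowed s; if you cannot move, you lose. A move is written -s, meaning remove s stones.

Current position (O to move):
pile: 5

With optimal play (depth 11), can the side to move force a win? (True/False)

ply 1, O at 5 | -1=-1→4; -4=-1→1; -5=+1→0*
ply 2: 0 is terminal -1 (X); from 5 depth 11

O winning at [5]: True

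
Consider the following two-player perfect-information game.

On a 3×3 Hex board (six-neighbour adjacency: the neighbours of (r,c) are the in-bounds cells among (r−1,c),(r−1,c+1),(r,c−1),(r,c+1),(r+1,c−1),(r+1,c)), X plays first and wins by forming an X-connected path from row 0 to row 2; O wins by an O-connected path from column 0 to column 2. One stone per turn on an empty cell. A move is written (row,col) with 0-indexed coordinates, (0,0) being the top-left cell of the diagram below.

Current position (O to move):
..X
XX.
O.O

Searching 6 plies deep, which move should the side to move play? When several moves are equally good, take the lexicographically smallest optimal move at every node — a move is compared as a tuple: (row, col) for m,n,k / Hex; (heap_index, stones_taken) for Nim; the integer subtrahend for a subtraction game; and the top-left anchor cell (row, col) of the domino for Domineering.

O's best at [..X/XX./O.O]: (2,1)

ply 1, O at ..X/XX./O.O | (0,0)=-1→O.X/XX./O.O; (0,1)=-1→.OX/XX./O.O; (1,2)=-1→..X/XXO/O.O; (2,1)=+1→..X/XX./OOO*
ply 2: ..X/XX./OOO is terminal -1 (X); from ..X/XX./O.O depth 6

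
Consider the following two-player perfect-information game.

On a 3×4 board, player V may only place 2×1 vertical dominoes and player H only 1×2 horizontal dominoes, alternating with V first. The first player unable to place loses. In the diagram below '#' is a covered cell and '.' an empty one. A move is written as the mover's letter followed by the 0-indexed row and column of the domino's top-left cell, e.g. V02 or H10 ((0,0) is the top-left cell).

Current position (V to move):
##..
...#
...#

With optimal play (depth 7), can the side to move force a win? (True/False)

ply 1, V at ##../...#/...# | V02=-1→###./..##/...#; V10=-1→##../#..#/#..#; V11=+1→##../.#.#/.#.#*; V12=-1→##../..##/..##
ply 2, H at ##../.#.#/.#.# | H02=-1→####/.#.#/.#.#*
ply 3, V at ####/.#.#/.#.# | V10=+1→####/##.#/##.#*; V12=+1→####/.###/.###
ply 4: ####/##.#/##.# is terminal -1 (H); from ##../...#/...# depth 7

V winning at [##../...#/...#]: True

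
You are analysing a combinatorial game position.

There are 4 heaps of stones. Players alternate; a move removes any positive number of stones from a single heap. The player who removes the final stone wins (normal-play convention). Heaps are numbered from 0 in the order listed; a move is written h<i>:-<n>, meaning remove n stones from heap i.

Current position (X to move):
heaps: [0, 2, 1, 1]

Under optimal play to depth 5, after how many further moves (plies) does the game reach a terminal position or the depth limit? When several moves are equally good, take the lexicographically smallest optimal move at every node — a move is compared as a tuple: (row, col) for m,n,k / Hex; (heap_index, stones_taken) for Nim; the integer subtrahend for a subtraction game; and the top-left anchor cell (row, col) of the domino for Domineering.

PV length from [(0,2,1,1)]: 3 plies

[(0,2,1,1)] X move#1: h1:-1:-1/(0,1,1,1), h1:-2:+1/(0,0,1,1)*, h2:-1:-1/(0,2,0,1), h3:-1:-1/(0,2,1,0)
[(0,0,1,1)] O move#2: h2:-1:-1/(0,0,0,1)*, h3:-1:-1/(0,0,1,0)
[(0,0,0,1)] X move#3: h3:-1:+1/(0,0,0,0)*
[(0,0,0,0)] end (terminal -1, O#4); searched (0,2,1,1) to 5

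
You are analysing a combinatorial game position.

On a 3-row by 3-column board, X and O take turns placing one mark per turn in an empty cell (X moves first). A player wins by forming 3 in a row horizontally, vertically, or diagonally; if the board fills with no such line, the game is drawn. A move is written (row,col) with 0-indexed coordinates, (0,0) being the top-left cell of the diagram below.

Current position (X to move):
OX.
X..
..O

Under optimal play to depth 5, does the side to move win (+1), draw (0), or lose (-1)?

value(OX./X../..O, X) = +1

[OX./X../..O] X move#1: (0,2):-1/OXX/X../..O, (1,1):+1/OX./XX./..O*, (1,2):-1/OX./X.X/..O, (2,0):-1/OX./X../X.O, (2,1):-1/OX./X../.XO
[OX./XX./..O] O move#2: (0,2):-1/OXO/XX./..O*, (1,2):-1/OX./XXO/..O, (2,0):-1/OX./XX./O.O, (2,1):-1/OX./XX./.OO
[OXO/XX./..O] X move#3: (1,2):+1/OXO/XXX/..O*, (2,0):-1/OXO/XX./X.O, (2,1):+1/OXO/XX./.XO
[OXO/XXX/..O] end (terminal -1, O#4); searched OX./X../..O to 5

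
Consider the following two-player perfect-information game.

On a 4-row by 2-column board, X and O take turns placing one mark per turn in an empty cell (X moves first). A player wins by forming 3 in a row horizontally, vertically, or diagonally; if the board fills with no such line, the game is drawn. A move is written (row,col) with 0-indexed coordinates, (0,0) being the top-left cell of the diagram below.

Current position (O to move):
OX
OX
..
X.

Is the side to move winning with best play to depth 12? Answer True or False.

p1 O@[OX/OX/../X.]: (2,0)[OX/OX/O./X.]+1* (2,1)[OX/OX/.O/X.]+0 (3,1)[OX/OX/../XO]-1
p2 X@[OX/OX/O./X.] terminal -1; root [OX/OX/../X.] d12

O winning at [OX/OX/../X.]: True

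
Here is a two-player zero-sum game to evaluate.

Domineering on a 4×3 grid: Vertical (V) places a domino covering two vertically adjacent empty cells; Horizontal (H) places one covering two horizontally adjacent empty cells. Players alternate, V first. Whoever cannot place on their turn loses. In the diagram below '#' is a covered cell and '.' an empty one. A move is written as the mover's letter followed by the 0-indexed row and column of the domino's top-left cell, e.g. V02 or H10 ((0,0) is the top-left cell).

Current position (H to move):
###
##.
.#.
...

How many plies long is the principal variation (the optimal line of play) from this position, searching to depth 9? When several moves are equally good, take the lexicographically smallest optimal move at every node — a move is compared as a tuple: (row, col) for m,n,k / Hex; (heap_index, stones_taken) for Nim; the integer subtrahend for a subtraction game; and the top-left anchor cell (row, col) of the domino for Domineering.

PV length from [###/##./.#./...]: 2 plies

ply 1, H at ###/##./.#./... | H30=-1→###/##./.#./##.*; H31=-1→###/##./.#./.##
ply 2, V at ###/##./.#./##. | V12=+1→###/###/.##/##.*; V22=+1→###/##./.##/###
ply 3: ###/###/.##/##. is terminal -1 (H); from ###/##./.#./... depth 9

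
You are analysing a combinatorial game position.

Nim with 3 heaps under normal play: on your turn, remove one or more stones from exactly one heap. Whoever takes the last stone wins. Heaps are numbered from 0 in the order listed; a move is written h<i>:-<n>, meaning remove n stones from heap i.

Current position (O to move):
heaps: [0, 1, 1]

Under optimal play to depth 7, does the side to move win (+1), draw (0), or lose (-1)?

value((0,1,1), O) = -1

[(0,1,1)] O move#1: h1:-1:-1/(0,0,1)*, h2:-1:-1/(0,1,0)
[(0,0,1)] X move#2: h2:-1:+1/(0,0,0)*
[(0,0,0)] end (terminal -1, O#3); searched (0,1,1) to 7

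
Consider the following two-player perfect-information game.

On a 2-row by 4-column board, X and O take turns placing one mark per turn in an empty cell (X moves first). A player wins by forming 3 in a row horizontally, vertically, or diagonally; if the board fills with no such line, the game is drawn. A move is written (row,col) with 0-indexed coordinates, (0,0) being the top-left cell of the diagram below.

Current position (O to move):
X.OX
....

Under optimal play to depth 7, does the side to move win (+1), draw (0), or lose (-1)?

[X.OX/....] O move#1: (0,1):+0/XOOX/....*, (1,0):+0/X.OX/O..., (1,1):+0/X.OX/.O.., (1,2):+0/X.OX/..O., (1,3):+0/X.OX/...O
[XOOX/....] X move#2: (1,0):+0/XOOX/X...*, (1,1):+0/XOOX/.X.., (1,2):+0/XOOX/..X., (1,3):+0/XOOX/...X
[XOOX/X...] O move#3: (1,1):+0/XOOX/XO..*, (1,2):+0/XOOX/X.O., (1,3):+0/XOOX/X..O
[XOOX/XO..] X move#4: (1,2):+0/XOOX/XOX.*, (1,3):+0/XOOX/XO.X
[XOOX/XOX.] O move#5: (1,3):+0/XOOX/XOXO*
[XOOX/XOXO] end (terminal +0, X#6); searched X.OX/.... to 7

value(X.OX/...., O) = 0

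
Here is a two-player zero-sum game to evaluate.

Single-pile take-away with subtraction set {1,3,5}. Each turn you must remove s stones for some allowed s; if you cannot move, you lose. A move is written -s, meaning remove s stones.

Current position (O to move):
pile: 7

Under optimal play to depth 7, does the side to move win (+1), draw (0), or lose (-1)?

p1 O@[7]: -1[6]+1* -3[4]+1 -5[2]+1
p2 X@[6]: -1[5]-1* -3[3]-1 -5[1]-1
p3 O@[5]: -1[4]+1* -3[2]+1 -5[0]+1
p4 X@[4]: -1[3]-1* -3[1]-1
p5 O@[3]: -1[2]+1* -3[0]+1
p6 X@[2]: -1[1]-1*
p7 O@[1]: -1[0]+1*
p8 X@[0] terminal -1; root [7] d7

value(7, O) = +1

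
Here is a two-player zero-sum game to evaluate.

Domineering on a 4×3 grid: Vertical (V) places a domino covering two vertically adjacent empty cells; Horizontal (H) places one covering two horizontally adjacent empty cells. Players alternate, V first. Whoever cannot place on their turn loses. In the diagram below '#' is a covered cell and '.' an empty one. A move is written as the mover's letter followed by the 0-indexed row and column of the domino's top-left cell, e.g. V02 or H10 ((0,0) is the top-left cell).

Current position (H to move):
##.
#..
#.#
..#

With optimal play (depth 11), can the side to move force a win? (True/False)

H winning at [##./#../#.#/..#]: False

[##./#../#.#/..#] H move#1: H11:-1/##./###/#.#/..#*, H30:-1/##./#../#.#/###
[##./###/#.#/..#] V move#2: V21:+1/##./###/###/.##*
[##./###/###/.##] end (terminal -1, H#3); searched ##./#../#.#/..# to 11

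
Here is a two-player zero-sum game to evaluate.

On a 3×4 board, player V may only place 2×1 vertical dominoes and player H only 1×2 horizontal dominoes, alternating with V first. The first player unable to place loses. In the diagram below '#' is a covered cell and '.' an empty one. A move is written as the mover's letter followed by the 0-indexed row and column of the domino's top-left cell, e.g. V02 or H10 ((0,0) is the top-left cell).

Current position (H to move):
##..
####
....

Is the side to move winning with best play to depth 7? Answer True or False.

ply 1, H at ##../####/.... | H02=+1→####/####/....*; H20=+1→##../####/##..; H21=+1→##../####/.##.; H22=+1→##../####/..##
ply 2: ####/####/.... is terminal -1 (V); from ##../####/.... depth 7

H winning at [##../####/....]: True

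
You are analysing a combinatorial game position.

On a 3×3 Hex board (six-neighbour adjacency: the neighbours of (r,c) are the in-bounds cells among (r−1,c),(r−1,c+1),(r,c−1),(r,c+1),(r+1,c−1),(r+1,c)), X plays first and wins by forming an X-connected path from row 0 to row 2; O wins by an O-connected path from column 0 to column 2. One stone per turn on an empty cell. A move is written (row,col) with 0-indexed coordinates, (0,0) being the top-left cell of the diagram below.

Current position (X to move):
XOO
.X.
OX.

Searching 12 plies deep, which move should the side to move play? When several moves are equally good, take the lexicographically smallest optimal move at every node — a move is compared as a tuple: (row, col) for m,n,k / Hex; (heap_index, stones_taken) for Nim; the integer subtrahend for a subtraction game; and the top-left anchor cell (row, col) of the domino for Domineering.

X's best at [XOO/.X./OX.]: (1,0)

[XOO/.X./OX.] X move#1: (1,0):+1/XOO/XX./OX.*, (1,2):-1/XOO/.XX/OX., (2,2):-1/XOO/.X./OXX
[XOO/XX./OX.] end (terminal -1, O#2); searched XOO/.X./OX. to 12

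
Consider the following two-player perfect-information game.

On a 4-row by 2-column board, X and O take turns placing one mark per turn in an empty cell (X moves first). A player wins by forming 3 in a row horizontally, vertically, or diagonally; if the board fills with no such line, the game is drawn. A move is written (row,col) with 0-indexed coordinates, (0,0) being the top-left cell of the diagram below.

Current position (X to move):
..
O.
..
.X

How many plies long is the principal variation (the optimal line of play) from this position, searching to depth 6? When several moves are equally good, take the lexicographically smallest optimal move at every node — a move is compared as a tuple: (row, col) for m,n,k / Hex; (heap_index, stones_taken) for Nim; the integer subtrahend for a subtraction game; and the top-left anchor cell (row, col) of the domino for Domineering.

PV length from [../O./../.X]: 6 plies

[../O./../.X] X move#1: (0,0):+0/X./O./../.X*, (0,1):-1/.X/O./../.X, (1,1):+0/../OX/../.X, (2,0):+0/../O./X./.X, (2,1):+0/../O./.X/.X, (3,0):+0/../O./../XX
[X./O./../.X] O move#2: (0,1):+0/XO/O./../.X*, (1,1):+0/X./OO/../.X, (2,0):+0/X./O./O./.X, (2,1):+0/X./O./.O/.X, (3,0):+0/X./O./../OX
[XO/O./../.X] X move#3: (1,1):+0/XO/OX/../.X*, (2,0):+0/XO/O./X./.X, (2,1):+0/XO/O./.X/.X, (3,0):+0/XO/O./../XX
[XO/OX/../.X] O move#4: (2,0):-1/XO/OX/O./.X, (2,1):+0/XO/OX/.O/.X*, (3,0):-1/XO/OX/../OX
[XO/OX/.O/.X] X move#5: (2,0):+0/XO/OX/XO/.X*, (3,0):+0/XO/OX/.O/XX
[XO/OX/XO/.X] O move#6: (3,0):+0/XO/OX/XO/OX*
[XO/OX/XO/OX] end (terminal +0, X#7); searched ../O./../.X to 6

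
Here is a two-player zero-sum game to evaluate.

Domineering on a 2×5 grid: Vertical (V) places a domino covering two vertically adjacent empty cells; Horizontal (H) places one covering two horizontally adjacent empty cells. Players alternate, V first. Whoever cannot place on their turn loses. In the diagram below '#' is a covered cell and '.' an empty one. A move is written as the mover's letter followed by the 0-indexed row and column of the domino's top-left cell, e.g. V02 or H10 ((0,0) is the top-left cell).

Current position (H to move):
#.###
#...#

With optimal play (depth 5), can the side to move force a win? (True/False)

p1 H@[#.###/#...#]: H11[#.###/###.#]+1* H12[#.###/#.###]-1
p2 V@[#.###/###.#] terminal -1; root [#.###/#...#] d5

H winning at [#.###/#...#]: True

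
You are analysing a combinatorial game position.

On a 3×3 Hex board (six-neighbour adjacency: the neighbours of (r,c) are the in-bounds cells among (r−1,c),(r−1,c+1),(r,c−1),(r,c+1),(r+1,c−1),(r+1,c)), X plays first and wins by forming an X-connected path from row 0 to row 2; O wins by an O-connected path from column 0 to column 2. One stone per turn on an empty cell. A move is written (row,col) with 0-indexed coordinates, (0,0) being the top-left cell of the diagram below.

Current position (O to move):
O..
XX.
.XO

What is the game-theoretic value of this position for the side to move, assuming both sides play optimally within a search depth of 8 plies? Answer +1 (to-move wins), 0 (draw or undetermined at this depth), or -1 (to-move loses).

[O../XX./.XO] O move#1: (0,1):-1/OO./XX./.XO*, (0,2):-1/O.O/XX./.XO, (1,2):-1/O../XXO/.XO, (2,0):-1/O../XX./OXO
[OO./XX./.XO] X move#2: (0,2):+1/OOX/XX./.XO*, (1,2):-1/OO./XXX/.XO, (2,0):-1/OO./XX./XXO
[OOX/XX./.XO] end (terminal -1, O#3); searched O../XX./.XO to 8

value(O../XX./.XO, O) = -1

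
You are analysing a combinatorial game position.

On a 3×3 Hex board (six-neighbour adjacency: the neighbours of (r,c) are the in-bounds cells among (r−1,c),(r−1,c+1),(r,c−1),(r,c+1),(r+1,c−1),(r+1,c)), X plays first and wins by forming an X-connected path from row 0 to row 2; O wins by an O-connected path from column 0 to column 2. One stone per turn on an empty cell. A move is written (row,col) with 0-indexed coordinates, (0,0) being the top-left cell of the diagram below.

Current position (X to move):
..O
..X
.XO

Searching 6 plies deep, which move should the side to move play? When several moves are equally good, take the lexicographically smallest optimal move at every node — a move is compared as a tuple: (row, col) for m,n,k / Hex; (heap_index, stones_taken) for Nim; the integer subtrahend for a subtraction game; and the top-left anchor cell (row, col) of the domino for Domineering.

p1 X@[..O/..X/.XO]: (0,0)[X.O/..X/.XO]-1 (0,1)[.XO/..X/.XO]-1 (1,0)[..O/X.X/.XO]+1* (1,1)[..O/.XX/.XO]-1 (2,0)[..O/..X/XXO]-1
p2 O@[..O/X.X/.XO]: (0,0)[O.O/X.X/.XO]-1* (0,1)[.OO/X.X/.XO]-1 (1,1)[..O/XOX/.XO]-1 (2,0)[..O/X.X/OXO]-1
p3 X@[O.O/X.X/.XO]: (0,1)[OXO/X.X/.XO]+1* (1,1)[O.O/XXX/.XO]-1 (2,0)[O.O/X.X/XXO]-1
p4 O@[OXO/X.X/.XO]: (1,1)[OXO/XOX/.XO]-1* (2,0)[OXO/X.X/OXO]-1
p5 X@[OXO/XOX/.XO]: (2,0)[OXO/XOX/XXO]+1*
p6 O@[OXO/XOX/XXO] terminal -1; root [..O/..X/.XO] d6

X's best at [..O/..X/.XO]: (1,0)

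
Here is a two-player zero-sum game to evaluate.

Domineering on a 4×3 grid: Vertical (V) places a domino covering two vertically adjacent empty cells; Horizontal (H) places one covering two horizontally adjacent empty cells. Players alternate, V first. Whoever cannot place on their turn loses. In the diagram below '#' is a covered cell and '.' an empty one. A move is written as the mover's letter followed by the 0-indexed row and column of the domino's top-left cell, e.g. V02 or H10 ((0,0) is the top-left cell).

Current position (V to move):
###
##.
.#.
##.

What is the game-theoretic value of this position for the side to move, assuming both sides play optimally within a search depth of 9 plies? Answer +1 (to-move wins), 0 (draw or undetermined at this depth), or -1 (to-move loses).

ply 1, V at ###/##./.#./##. | V12=+1→###/###/.##/##.*; V22=+1→###/##./.##/###
ply 2: ###/###/.##/##. is terminal -1 (H); from ###/##./.#./##. depth 9

value(###/##./.#./##., V) = +1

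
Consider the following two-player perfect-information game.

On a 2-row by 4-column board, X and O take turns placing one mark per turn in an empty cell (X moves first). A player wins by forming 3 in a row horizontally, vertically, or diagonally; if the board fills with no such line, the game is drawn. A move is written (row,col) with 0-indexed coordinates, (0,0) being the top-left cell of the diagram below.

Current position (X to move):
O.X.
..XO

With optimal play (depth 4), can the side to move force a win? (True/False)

ply 1, X at O.X./..XO | (0,1)=+0→OXX./..XO*; (0,3)=+0→O.XX/..XO; (1,0)=+0→O.X./X.XO; (1,1)=+0→O.X./.XXO
ply 2, O at OXX./..XO | (0,3)=+0→OXXO/..XO*; (1,0)=-1→OXX./O.XO; (1,1)=-1→OXX./.OXO
ply 3, X at OXXO/..XO | (1,0)=+0→OXXO/X.XO*; (1,1)=+0→OXXO/.XXO
ply 4, O at OXXO/X.XO | (1,1)=+0→OXXO/XOXO*
ply 5: OXXO/XOXO is terminal +0 (X); from O.X./..XO depth 4

X winning at [O.X./..XO]: False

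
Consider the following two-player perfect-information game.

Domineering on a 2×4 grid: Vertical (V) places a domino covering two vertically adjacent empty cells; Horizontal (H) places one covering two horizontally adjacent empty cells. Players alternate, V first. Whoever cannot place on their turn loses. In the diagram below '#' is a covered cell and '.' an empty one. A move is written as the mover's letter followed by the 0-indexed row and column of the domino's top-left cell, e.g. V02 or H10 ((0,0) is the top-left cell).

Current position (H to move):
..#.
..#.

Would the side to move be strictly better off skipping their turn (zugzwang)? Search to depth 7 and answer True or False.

zugzwang(..#./..#., H) = False

ply 1, H at ..#./..#. | H00=+1→###./..#.*; H10=+1→..#./###.
ply 2, V at ###./..#. | V03=-1→####/..##*
ply 3, H at ####/..## | H10=+1→####/####*
ply 4: ####/#### is terminal -1 (V); from ..#./..#. depth 7
pass branch (V moves first from the same position):
  | ply 1, V at ..#./..#. | V00=+1→#.#./#.#.*; V01=+1→.##./.##.; V03=-1→..##/..##
  | ply 2: #.#./#.#. is terminal -1 (H); from ..#./..#. depth 7
H moving scores +1; H passing scores -1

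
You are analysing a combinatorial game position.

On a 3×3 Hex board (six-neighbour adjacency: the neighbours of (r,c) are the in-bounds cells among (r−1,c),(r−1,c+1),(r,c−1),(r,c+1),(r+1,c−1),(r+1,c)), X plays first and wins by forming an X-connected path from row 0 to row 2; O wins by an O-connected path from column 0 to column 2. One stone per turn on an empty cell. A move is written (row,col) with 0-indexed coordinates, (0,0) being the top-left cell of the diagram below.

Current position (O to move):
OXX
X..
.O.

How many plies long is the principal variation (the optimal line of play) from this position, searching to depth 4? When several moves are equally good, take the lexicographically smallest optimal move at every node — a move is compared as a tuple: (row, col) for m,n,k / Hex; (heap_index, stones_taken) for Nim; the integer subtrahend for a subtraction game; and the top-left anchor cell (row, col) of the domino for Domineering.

PV length from [OXX/X../.O.]: 3 plies

ply 1, O at OXX/X../.O. | (1,1)=-1→OXX/XO./.O.; (1,2)=-1→OXX/X.O/.O.; (2,0)=+1→OXX/X../OO.*; (2,2)=-1→OXX/X../.OO
ply 2, X at OXX/X../OO. | (1,1)=-1→OXX/XX./OO.*; (1,2)=-1→OXX/X.X/OO.; (2,2)=-1→OXX/X../OOX
ply 3, O at OXX/XX./OO. | (1,2)=+1→OXX/XXO/OO.*; (2,2)=+1→OXX/XX./OOO
ply 4: OXX/XXO/OO. is terminal -1 (X); from OXX/X../.O. depth 4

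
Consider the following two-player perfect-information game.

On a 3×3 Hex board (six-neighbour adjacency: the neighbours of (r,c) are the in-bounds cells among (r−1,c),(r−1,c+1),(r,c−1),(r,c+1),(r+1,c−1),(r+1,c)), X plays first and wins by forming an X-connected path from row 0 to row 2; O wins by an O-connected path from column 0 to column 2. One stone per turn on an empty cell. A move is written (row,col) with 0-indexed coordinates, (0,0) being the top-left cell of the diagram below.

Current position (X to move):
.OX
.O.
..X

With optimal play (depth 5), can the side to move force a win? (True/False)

X winning at [.OX/.O./..X]: True

p1 X@[.OX/.O./..X]: (0,0)[XOX/.O./..X]-1 (1,0)[.OX/XO./..X]-1 (1,2)[.OX/.OX/..X]+1* (2,0)[.OX/.O./X.X]-1 (2,1)[.OX/.O./.XX]-1
p2 O@[.OX/.OX/..X] terminal -1; root [.OX/.O./..X] d5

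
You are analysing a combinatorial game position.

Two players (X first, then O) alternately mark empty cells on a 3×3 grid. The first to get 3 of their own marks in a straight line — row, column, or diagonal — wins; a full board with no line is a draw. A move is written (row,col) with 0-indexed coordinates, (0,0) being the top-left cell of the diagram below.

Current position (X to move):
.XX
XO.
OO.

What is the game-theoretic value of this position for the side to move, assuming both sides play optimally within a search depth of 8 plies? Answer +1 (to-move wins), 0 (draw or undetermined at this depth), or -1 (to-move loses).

ply 1, X at .XX/XO./OO. | (0,0)=+1→XXX/XO./OO.*; (1,2)=-1→.XX/XOX/OO.; (2,2)=+1→.XX/XO./OOX
ply 2: XXX/XO./OO. is terminal -1 (O); from .XX/XO./OO. depth 8

value(.XX/XO./OO., X) = +1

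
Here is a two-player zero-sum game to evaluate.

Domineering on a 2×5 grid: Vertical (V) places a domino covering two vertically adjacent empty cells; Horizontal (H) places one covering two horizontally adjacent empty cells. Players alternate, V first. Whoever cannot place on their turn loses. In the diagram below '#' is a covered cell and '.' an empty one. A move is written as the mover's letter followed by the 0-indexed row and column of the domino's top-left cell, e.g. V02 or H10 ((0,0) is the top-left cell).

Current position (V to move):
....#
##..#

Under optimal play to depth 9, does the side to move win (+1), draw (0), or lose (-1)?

p1 V@[....#/##..#]: V02[..#.#/###.#]+1* V03[...##/##.##]-1
p2 H@[..#.#/###.#]: H00[###.#/###.#]-1*
p3 V@[###.#/###.#]: V03[#####/#####]+1*
p4 H@[#####/#####] terminal -1; root [....#/##..#] d9

value(....#/##..#, V) = +1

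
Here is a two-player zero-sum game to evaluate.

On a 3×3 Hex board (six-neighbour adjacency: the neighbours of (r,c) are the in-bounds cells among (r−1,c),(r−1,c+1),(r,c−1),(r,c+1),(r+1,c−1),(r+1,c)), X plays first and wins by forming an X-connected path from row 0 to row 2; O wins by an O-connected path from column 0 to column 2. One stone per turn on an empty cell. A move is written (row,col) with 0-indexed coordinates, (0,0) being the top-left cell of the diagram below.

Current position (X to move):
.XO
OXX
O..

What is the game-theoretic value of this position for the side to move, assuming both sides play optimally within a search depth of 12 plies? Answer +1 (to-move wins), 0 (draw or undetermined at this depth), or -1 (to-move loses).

ply 1, X at .XO/OXX/O.. | (0,0)=+1→XXO/OXX/O..*; (2,1)=+1→.XO/OXX/OX.; (2,2)=+1→.XO/OXX/O.X
ply 2, O at XXO/OXX/O.. | (2,1)=-1→XXO/OXX/OO.*; (2,2)=-1→XXO/OXX/O.O
ply 3, X at XXO/OXX/OO. | (2,2)=+1→XXO/OXX/OOX*
ply 4: XXO/OXX/OOX is terminal -1 (O); from .XO/OXX/O.. depth 12

value(.XO/OXX/O.., X) = +1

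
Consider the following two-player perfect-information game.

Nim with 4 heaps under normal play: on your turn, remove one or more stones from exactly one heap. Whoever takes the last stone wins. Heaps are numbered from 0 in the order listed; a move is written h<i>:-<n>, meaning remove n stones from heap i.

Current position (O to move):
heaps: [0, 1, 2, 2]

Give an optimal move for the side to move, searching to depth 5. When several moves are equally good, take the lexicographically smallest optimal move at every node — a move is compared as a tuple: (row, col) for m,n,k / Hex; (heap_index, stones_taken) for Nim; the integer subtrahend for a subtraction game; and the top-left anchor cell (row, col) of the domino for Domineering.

O's best at [(0,1,2,2)]: h1:-1

p1 O@[(0,1,2,2)]: h1:-1[(0,0,2,2)]+1* h2:-1[(0,1,1,2)]-1 h2:-2[(0,1,0,2)]-1 h3:-1[(0,1,2,1)]-1 h3:-2[(0,1,2,0)]-1
p2 X@[(0,0,2,2)]: h2:-1[(0,0,1,2)]-1* h2:-2[(0,0,0,2)]-1 h3:-1[(0,0,2,1)]-1 h3:-2[(0,0,2,0)]-1
p3 O@[(0,0,1,2)]: h2:-1[(0,0,0,2)]-1 h3:-1[(0,0,1,1)]+1* h3:-2[(0,0,1,0)]-1
p4 X@[(0,0,1,1)]: h2:-1[(0,0,0,1)]-1* h3:-1[(0,0,1,0)]-1
p5 O@[(0,0,0,1)]: h3:-1[(0,0,0,0)]+1*
p6 X@[(0,0,0,0)] terminal -1; root [(0,1,2,2)] d5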